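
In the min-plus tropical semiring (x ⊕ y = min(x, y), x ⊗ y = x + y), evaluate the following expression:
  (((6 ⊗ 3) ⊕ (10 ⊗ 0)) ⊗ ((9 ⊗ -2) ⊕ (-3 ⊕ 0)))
(((6 ⊗ 3) ⊕ (10 ⊗ 0)) ⊗ ((9 ⊗ -2) ⊕ (-3 ⊕ 0))) = 6

Expand innermost to outermost. Recall ⊕ takes the minimum of its arguments and ⊗ takes their sum. Working out the expression (((6 ⊗ 3) ⊕ (10 ⊗ 0)) ⊗ ((9 ⊗ -2) ⊕ (-3 ⊕ 0))) gives 6.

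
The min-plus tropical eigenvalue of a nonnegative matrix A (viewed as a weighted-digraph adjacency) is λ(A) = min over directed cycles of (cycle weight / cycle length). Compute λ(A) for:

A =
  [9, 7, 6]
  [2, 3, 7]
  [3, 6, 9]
λ(A) = 3

Enumerate directed cycles and compute their means (weight / length). Sample:
  cycle 0 → 0: weight = 9, length = 1, mean = 9/1 ≈ 9.000
  cycle 1 → 1: weight = 3, length = 1, mean = 3/1 ≈ 3.000
  cycle 2 → 2: weight = 9, length = 1, mean = 9/1 ≈ 9.000
  cycle 0 → 1 → 0: weight = 9, length = 2, mean = 9/2 ≈ 4.500
  cycle 0 → 2 → 0: weight = 9, length = 2, mean = 9/2 ≈ 4.500
  cycle 1 → 0 → 1: weight = 9, length = 2, mean = 9/2 ≈ 4.500
Minimum mean = 3.000, attained e.g. along the cycle 1 → 1 with weight 3 and length 1. So λ(A) = 3/1 = 3.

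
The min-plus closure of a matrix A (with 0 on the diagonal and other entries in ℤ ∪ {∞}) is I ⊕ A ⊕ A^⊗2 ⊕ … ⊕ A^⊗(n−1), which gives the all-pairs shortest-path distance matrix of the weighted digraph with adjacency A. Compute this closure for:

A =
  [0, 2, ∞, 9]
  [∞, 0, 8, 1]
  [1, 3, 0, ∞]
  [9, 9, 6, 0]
Closure =
  [0, 2, 9, 3]
  [8, 0, 7, 1]
  [1, 3, 0, 4]
  [7, 9, 6, 0]

This is the Floyd-Warshall all-pairs shortest-path computation. For each intermediate vertex k = 0, 1, …, 3, update dist[i][j] ← min(dist[i][j], dist[i][k] + dist[k][j]). The final matrix gives, for each (i, j), the minimum total weight of any directed path from i to j (possibly empty when i = j).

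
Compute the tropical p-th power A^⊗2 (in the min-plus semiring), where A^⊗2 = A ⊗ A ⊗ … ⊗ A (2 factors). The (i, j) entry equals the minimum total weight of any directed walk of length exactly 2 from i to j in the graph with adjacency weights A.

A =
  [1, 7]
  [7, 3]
A^⊗2 =
  [2, 8]
  [8, 6]

Each entry (A^⊗2)_ij equals the minimum over all length-2 walks i = v_0 → v_1 → … → v_2 = j of Σ_t A[v_t][v_{t+1}]. For example, for (i, j) = (0, 1) we minimise over 2 possible intermediate vertex sequences; the minimum is 8, attained along the walk 0 → 0 → 1.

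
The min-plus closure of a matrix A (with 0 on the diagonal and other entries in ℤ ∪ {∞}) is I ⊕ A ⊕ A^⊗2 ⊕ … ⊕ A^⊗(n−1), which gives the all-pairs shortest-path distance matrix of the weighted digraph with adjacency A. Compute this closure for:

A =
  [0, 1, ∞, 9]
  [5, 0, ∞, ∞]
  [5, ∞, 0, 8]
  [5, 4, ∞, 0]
Closure =
  [0, 1, ∞, 9]
  [5, 0, ∞, 14]
  [5, 6, 0, 8]
  [5, 4, ∞, 0]

This is the Floyd-Warshall all-pairs shortest-path computation. For each intermediate vertex k = 0, 1, …, 3, update dist[i][j] ← min(dist[i][j], dist[i][k] + dist[k][j]). The final matrix gives, for each (i, j), the minimum total weight of any directed path from i to j (possibly empty when i = j).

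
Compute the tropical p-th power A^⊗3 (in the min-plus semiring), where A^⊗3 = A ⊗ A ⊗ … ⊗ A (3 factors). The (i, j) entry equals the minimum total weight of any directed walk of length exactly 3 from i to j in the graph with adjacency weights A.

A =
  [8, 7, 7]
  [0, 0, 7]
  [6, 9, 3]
A^⊗3 =
  [7, 7, 13]
  [0, 0, 7]
  [9, 9, 9]

Each entry (A^⊗3)_ij equals the minimum over all length-3 walks i = v_0 → v_1 → … → v_3 = j of Σ_t A[v_t][v_{t+1}]. For example, for (i, j) = (0, 2) we minimise over 9 possible intermediate vertex sequences; the minimum is 13, attained along the walk 0 → 2 → 2 → 2.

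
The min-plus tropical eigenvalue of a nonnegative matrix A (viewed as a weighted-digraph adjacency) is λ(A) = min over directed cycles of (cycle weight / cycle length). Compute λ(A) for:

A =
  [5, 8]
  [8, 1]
λ(A) = 1

Enumerate directed cycles and compute their means (weight / length). Sample:
  cycle 0 → 0: weight = 5, length = 1, mean = 5/1 ≈ 5.000
  cycle 1 → 1: weight = 1, length = 1, mean = 1/1 ≈ 1.000
  cycle 0 → 1 → 0: weight = 16, length = 2, mean = 16/2 ≈ 8.000
  cycle 1 → 0 → 1: weight = 16, length = 2, mean = 16/2 ≈ 8.000
Minimum mean = 1.000, attained e.g. along the cycle 1 → 1 with weight 1 and length 1. So λ(A) = 1/1 = 1.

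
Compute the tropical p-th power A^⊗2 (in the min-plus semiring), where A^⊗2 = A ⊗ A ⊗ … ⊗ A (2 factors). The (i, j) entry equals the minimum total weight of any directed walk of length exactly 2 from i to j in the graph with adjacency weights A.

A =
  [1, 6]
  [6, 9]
A^⊗2 =
  [2, 7]
  [7, 12]

Each entry (A^⊗2)_ij equals the minimum over all length-2 walks i = v_0 → v_1 → … → v_2 = j of Σ_t A[v_t][v_{t+1}]. For example, for (i, j) = (0, 1) we minimise over 2 possible intermediate vertex sequences; the minimum is 7, attained along the walk 0 → 0 → 1.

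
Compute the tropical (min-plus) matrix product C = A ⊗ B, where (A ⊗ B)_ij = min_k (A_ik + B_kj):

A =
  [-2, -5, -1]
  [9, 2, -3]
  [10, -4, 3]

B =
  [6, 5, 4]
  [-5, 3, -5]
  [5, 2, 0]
A ⊗ B =
  [-10, -2, -10]
  [-3, -1, -3]
  [-9, -1, -9]

Apply the min-plus product entry-by-entry:
  C[0][0] = min over k of (A[0][0] + B[0][0] = -2 + 6 = 4, A[0][1] + B[1][0] = -5 + -5 = -10, A[0][2] + B[2][0] = -1 + 5 = 4) = -10 (attained at k = 1)
  C[0][1] = min over k of (A[0][0] + B[0][1] = -2 + 5 = 3, A[0][1] + B[1][1] = -5 + 3 = -2, A[0][2] + B[2][1] = -1 + 2 = 1) = -2 (attained at k = 1)
  C[0][2] = min over k of (A[0][0] + B[0][2] = -2 + 4 = 2, A[0][1] + B[1][2] = -5 + -5 = -10, A[0][2] + B[2][2] = -1 + 0 = -1) = -10 (attained at k = 1)
  C[1][0] = min over k of (A[1][0] + B[0][0] = 9 + 6 = 15, A[1][1] + B[1][0] = 2 + -5 = -3, A[1][2] + B[2][0] = -3 + 5 = 2) = -3 (attained at k = 1)
  C[1][1] = min over k of (A[1][0] + B[0][1] = 9 + 5 = 14, A[1][1] + B[1][1] = 2 + 3 = 5, A[1][2] + B[2][1] = -3 + 2 = -1) = -1 (attained at k = 2)
  C[1][2] = min over k of (A[1][0] + B[0][2] = 9 + 4 = 13, A[1][1] + B[1][2] = 2 + -5 = -3, A[1][2] + B[2][2] = -3 + 0 = -3) = -3 (attained at k = 1)
  C[2][0] = min over k of (A[2][0] + B[0][0] = 10 + 6 = 16, A[2][1] + B[1][0] = -4 + -5 = -9, A[2][2] + B[2][0] = 3 + 5 = 8) = -9 (attained at k = 1)
  C[2][1] = min over k of (A[2][0] + B[0][1] = 10 + 5 = 15, A[2][1] + B[1][1] = -4 + 3 = -1, A[2][2] + B[2][1] = 3 + 2 = 5) = -1 (attained at k = 1)
  C[2][2] = min over k of (A[2][0] + B[0][2] = 10 + 4 = 14, A[2][1] + B[1][2] = -4 + -5 = -9, A[2][2] + B[2][2] = 3 + 0 = 3) = -9 (attained at k = 1)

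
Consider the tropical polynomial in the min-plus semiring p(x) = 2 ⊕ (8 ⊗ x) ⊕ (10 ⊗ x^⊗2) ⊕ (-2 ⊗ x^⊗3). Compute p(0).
p(0) = -2

A tropical monomial a ⊗ x^⊗i evaluates to a + i · x. Evaluating each term at x = 0:
  Term 0 contributes 2 + 0 · 0 = 2
  Term 1 contributes 8 + 1 · 0 = 8
  Term 2 contributes 10 + 2 · 0 = 10
  Term 3 contributes -2 + 3 · 0 = -2
p(0) = ⊕ of these = min[2, 8, 10, -2] = -2.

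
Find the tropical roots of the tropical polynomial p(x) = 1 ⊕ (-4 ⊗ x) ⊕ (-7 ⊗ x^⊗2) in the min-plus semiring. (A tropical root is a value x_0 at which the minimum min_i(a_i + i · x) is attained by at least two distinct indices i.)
Roots: {3, 5}

Each tropical root is a break point of the lower envelope of the lines y = a_i + i · x (there are 3 lines, with slopes 0, 1, ..., 2). Only the lines that attain the minimum somewhere contribute to roots; other lines are dominated. Here the surviving (envelope) indices are i = 2, i = 1, i = 0.
Intersections between consecutive envelope lines give the roots: for adjacent envelope indices i < j the intersection is x = (a_i − a_j) / (j − i). Reading off the sorted break points: {3, 5}.
Verification: at each break x_0, at least two indices attain the minimum of min_i(a_i + i · x_0).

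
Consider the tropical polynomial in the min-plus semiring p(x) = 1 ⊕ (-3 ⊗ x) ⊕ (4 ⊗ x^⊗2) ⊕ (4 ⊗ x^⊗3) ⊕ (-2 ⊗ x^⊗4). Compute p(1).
p(1) = -2

A tropical monomial a ⊗ x^⊗i evaluates to a + i · x. Evaluating each term at x = 1:
  Term 0 contributes 1 + 0 · 1 = 1
  Term 1 contributes -3 + 1 · 1 = -2
  Term 2 contributes 4 + 2 · 1 = 6
  Term 3 contributes 4 + 3 · 1 = 7
  Term 4 contributes -2 + 4 · 1 = 2
p(1) = ⊕ of these = min[1, -2, 6, 7, 2] = -2.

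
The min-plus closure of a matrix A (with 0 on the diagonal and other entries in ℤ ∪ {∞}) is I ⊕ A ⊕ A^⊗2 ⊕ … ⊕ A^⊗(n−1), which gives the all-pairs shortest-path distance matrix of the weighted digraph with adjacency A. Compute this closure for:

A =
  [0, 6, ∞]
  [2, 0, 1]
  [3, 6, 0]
Closure =
  [0, 6, 7]
  [2, 0, 1]
  [3, 6, 0]

This is the Floyd-Warshall all-pairs shortest-path computation. For each intermediate vertex k = 0, 1, …, 2, update dist[i][j] ← min(dist[i][j], dist[i][k] + dist[k][j]). The final matrix gives, for each (i, j), the minimum total weight of any directed path from i to j (possibly empty when i = j).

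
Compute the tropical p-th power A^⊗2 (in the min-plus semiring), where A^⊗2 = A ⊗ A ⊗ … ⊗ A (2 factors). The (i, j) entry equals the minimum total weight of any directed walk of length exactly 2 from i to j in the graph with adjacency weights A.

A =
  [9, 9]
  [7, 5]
A^⊗2 =
  [16, 14]
  [12, 10]

Each entry (A^⊗2)_ij equals the minimum over all length-2 walks i = v_0 → v_1 → … → v_2 = j of Σ_t A[v_t][v_{t+1}]. For example, for (i, j) = (0, 1) we minimise over 2 possible intermediate vertex sequences; the minimum is 14, attained along the walk 0 → 1 → 1.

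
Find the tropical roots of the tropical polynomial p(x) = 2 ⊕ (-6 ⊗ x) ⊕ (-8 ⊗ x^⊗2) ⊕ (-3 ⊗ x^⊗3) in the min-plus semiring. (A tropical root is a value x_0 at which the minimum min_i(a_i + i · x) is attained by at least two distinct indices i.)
Roots: {-5, 2, 8}

Each tropical root is a break point of the lower envelope of the lines y = a_i + i · x (there are 4 lines, with slopes 0, 1, ..., 3). Only the lines that attain the minimum somewhere contribute to roots; other lines are dominated. Here the surviving (envelope) indices are i = 3, i = 2, i = 1, i = 0.
Intersections between consecutive envelope lines give the roots: for adjacent envelope indices i < j the intersection is x = (a_i − a_j) / (j − i). Reading off the sorted break points: {-5, 2, 8}.
Verification: at each break x_0, at least two indices attain the minimum of min_i(a_i + i · x_0).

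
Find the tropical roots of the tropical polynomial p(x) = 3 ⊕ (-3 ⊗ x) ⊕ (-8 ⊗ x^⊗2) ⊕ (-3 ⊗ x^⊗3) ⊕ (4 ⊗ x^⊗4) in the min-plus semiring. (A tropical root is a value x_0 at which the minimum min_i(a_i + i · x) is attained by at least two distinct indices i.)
Roots: {-7, -5, 5, 6}

Each tropical root is a break point of the lower envelope of the lines y = a_i + i · x (there are 5 lines, with slopes 0, 1, ..., 4). Only the lines that attain the minimum somewhere contribute to roots; other lines are dominated. Here the surviving (envelope) indices are i = 4, i = 3, i = 2, i = 1, i = 0.
Intersections between consecutive envelope lines give the roots: for adjacent envelope indices i < j the intersection is x = (a_i − a_j) / (j − i). Reading off the sorted break points: {-7, -5, 5, 6}.
Verification: at each break x_0, at least two indices attain the minimum of min_i(a_i + i · x_0).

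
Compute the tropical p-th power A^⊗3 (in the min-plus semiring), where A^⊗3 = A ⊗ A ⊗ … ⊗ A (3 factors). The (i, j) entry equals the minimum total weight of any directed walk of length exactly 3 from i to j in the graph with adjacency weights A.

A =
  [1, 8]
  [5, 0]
A^⊗3 =
  [3, 8]
  [5, 0]

Each entry (A^⊗3)_ij equals the minimum over all length-3 walks i = v_0 → v_1 → … → v_3 = j of Σ_t A[v_t][v_{t+1}]. For example, for (i, j) = (0, 1) we minimise over 4 possible intermediate vertex sequences; the minimum is 8, attained along the walk 0 → 1 → 1 → 1.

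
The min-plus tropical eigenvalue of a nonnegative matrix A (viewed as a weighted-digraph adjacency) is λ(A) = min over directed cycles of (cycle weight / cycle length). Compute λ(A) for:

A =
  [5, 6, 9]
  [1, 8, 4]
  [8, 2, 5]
λ(A) = 3

Enumerate directed cycles and compute their means (weight / length). Sample:
  cycle 0 → 0: weight = 5, length = 1, mean = 5/1 ≈ 5.000
  cycle 1 → 1: weight = 8, length = 1, mean = 8/1 ≈ 8.000
  cycle 2 → 2: weight = 5, length = 1, mean = 5/1 ≈ 5.000
  cycle 0 → 1 → 0: weight = 7, length = 2, mean = 7/2 ≈ 3.500
  cycle 0 → 2 → 0: weight = 17, length = 2, mean = 17/2 ≈ 8.500
  cycle 1 → 0 → 1: weight = 7, length = 2, mean = 7/2 ≈ 3.500
Minimum mean = 3.000, attained e.g. along the cycle 1 → 2 → 1 with weight 6 and length 2. So λ(A) = 6/2 = 3.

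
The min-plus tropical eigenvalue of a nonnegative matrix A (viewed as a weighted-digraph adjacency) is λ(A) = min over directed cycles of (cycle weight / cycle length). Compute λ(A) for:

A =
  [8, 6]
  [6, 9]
λ(A) = 6

Enumerate directed cycles and compute their means (weight / length). Sample:
  cycle 0 → 0: weight = 8, length = 1, mean = 8/1 ≈ 8.000
  cycle 1 → 1: weight = 9, length = 1, mean = 9/1 ≈ 9.000
  cycle 0 → 1 → 0: weight = 12, length = 2, mean = 12/2 ≈ 6.000
  cycle 1 → 0 → 1: weight = 12, length = 2, mean = 12/2 ≈ 6.000
Minimum mean = 6.000, attained e.g. along the cycle 0 → 1 → 0 with weight 12 and length 2. So λ(A) = 12/2 = 6.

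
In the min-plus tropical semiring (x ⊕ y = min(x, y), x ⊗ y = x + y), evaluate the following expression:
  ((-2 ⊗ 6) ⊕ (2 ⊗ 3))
((-2 ⊗ 6) ⊕ (2 ⊗ 3)) = 4

Expand innermost to outermost. Recall ⊕ takes the minimum of its arguments and ⊗ takes their sum. Working out the expression ((-2 ⊗ 6) ⊕ (2 ⊗ 3)) gives 4.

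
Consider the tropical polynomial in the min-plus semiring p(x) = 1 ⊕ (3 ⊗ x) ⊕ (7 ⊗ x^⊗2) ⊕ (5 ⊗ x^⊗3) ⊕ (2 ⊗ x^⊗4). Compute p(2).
p(2) = 1

A tropical monomial a ⊗ x^⊗i evaluates to a + i · x. Evaluating each term at x = 2:
  Term 0 contributes 1 + 0 · 2 = 1
  Term 1 contributes 3 + 1 · 2 = 5
  Term 2 contributes 7 + 2 · 2 = 11
  Term 3 contributes 5 + 3 · 2 = 11
  Term 4 contributes 2 + 4 · 2 = 10
p(2) = ⊕ of these = min[1, 5, 11, 11, 10] = 1.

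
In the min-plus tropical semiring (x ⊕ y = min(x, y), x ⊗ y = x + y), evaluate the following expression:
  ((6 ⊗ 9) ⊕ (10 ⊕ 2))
((6 ⊗ 9) ⊕ (10 ⊕ 2)) = 2

Expand innermost to outermost. Recall ⊕ takes the minimum of its arguments and ⊗ takes their sum. Working out the expression ((6 ⊗ 9) ⊕ (10 ⊕ 2)) gives 2.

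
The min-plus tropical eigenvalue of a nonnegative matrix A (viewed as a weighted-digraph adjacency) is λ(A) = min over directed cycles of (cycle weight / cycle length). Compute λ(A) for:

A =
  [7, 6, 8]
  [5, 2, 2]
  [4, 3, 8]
λ(A) = 2

Enumerate directed cycles and compute their means (weight / length). Sample:
  cycle 0 → 0: weight = 7, length = 1, mean = 7/1 ≈ 7.000
  cycle 1 → 1: weight = 2, length = 1, mean = 2/1 ≈ 2.000
  cycle 2 → 2: weight = 8, length = 1, mean = 8/1 ≈ 8.000
  cycle 0 → 1 → 0: weight = 11, length = 2, mean = 11/2 ≈ 5.500
  cycle 0 → 2 → 0: weight = 12, length = 2, mean = 12/2 ≈ 6.000
  cycle 1 → 0 → 1: weight = 11, length = 2, mean = 11/2 ≈ 5.500
Minimum mean = 2.000, attained e.g. along the cycle 1 → 1 with weight 2 and length 1. So λ(A) = 2/1 = 2.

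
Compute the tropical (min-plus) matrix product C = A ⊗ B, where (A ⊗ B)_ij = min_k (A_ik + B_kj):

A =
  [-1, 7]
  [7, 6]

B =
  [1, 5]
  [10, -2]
A ⊗ B =
  [0, 4]
  [8, 4]

Apply the min-plus product entry-by-entry:
  C[0][0] = min over k of (A[0][0] + B[0][0] = -1 + 1 = 0, A[0][1] + B[1][0] = 7 + 10 = 17) = 0 (attained at k = 0)
  C[0][1] = min over k of (A[0][0] + B[0][1] = -1 + 5 = 4, A[0][1] + B[1][1] = 7 + -2 = 5) = 4 (attained at k = 0)
  C[1][0] = min over k of (A[1][0] + B[0][0] = 7 + 1 = 8, A[1][1] + B[1][0] = 6 + 10 = 16) = 8 (attained at k = 0)
  C[1][1] = min over k of (A[1][0] + B[0][1] = 7 + 5 = 12, A[1][1] + B[1][1] = 6 + -2 = 4) = 4 (attained at k = 1)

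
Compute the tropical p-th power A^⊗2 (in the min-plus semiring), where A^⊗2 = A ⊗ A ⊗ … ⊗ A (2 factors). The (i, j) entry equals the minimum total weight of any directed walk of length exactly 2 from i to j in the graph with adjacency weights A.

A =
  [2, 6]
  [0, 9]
A^⊗2 =
  [4, 8]
  [2, 6]

Each entry (A^⊗2)_ij equals the minimum over all length-2 walks i = v_0 → v_1 → … → v_2 = j of Σ_t A[v_t][v_{t+1}]. For example, for (i, j) = (0, 1) we minimise over 2 possible intermediate vertex sequences; the minimum is 8, attained along the walk 0 → 0 → 1.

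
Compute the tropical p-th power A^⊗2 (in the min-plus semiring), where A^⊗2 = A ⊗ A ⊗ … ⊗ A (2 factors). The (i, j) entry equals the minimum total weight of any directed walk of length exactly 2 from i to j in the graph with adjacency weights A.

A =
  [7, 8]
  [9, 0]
A^⊗2 =
  [14, 8]
  [9, 0]

Each entry (A^⊗2)_ij equals the minimum over all length-2 walks i = v_0 → v_1 → … → v_2 = j of Σ_t A[v_t][v_{t+1}]. For example, for (i, j) = (0, 1) we minimise over 2 possible intermediate vertex sequences; the minimum is 8, attained along the walk 0 → 1 → 1.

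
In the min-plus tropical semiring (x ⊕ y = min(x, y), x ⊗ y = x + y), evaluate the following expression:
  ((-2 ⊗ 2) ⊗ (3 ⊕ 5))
((-2 ⊗ 2) ⊗ (3 ⊕ 5)) = 3

Expand innermost to outermost. Recall ⊕ takes the minimum of its arguments and ⊗ takes their sum. Working out the expression ((-2 ⊗ 2) ⊗ (3 ⊕ 5)) gives 3.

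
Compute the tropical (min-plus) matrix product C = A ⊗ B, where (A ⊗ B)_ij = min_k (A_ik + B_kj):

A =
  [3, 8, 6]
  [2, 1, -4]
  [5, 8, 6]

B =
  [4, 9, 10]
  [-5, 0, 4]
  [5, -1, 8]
A ⊗ B =
  [3, 5, 12]
  [-4, -5, 4]
  [3, 5, 12]

Apply the min-plus product entry-by-entry:
  C[0][0] = min over k of (A[0][0] + B[0][0] = 3 + 4 = 7, A[0][1] + B[1][0] = 8 + -5 = 3, A[0][2] + B[2][0] = 6 + 5 = 11) = 3 (attained at k = 1)
  C[0][1] = min over k of (A[0][0] + B[0][1] = 3 + 9 = 12, A[0][1] + B[1][1] = 8 + 0 = 8, A[0][2] + B[2][1] = 6 + -1 = 5) = 5 (attained at k = 2)
  C[0][2] = min over k of (A[0][0] + B[0][2] = 3 + 10 = 13, A[0][1] + B[1][2] = 8 + 4 = 12, A[0][2] + B[2][2] = 6 + 8 = 14) = 12 (attained at k = 1)
  C[1][0] = min over k of (A[1][0] + B[0][0] = 2 + 4 = 6, A[1][1] + B[1][0] = 1 + -5 = -4, A[1][2] + B[2][0] = -4 + 5 = 1) = -4 (attained at k = 1)
  C[1][1] = min over k of (A[1][0] + B[0][1] = 2 + 9 = 11, A[1][1] + B[1][1] = 1 + 0 = 1, A[1][2] + B[2][1] = -4 + -1 = -5) = -5 (attained at k = 2)
  C[1][2] = min over k of (A[1][0] + B[0][2] = 2 + 10 = 12, A[1][1] + B[1][2] = 1 + 4 = 5, A[1][2] + B[2][2] = -4 + 8 = 4) = 4 (attained at k = 2)
  C[2][0] = min over k of (A[2][0] + B[0][0] = 5 + 4 = 9, A[2][1] + B[1][0] = 8 + -5 = 3, A[2][2] + B[2][0] = 6 + 5 = 11) = 3 (attained at k = 1)
  C[2][1] = min over k of (A[2][0] + B[0][1] = 5 + 9 = 14, A[2][1] + B[1][1] = 8 + 0 = 8, A[2][2] + B[2][1] = 6 + -1 = 5) = 5 (attained at k = 2)
  C[2][2] = min over k of (A[2][0] + B[0][2] = 5 + 10 = 15, A[2][1] + B[1][2] = 8 + 4 = 12, A[2][2] + B[2][2] = 6 + 8 = 14) = 12 (attained at k = 1)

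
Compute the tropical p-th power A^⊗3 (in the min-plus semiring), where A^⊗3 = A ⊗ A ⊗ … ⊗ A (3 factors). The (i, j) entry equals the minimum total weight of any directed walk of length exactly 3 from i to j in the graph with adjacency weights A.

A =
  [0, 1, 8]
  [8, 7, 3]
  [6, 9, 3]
A^⊗3 =
  [0, 1, 4]
  [8, 9, 9]
  [6, 7, 9]

Each entry (A^⊗3)_ij equals the minimum over all length-3 walks i = v_0 → v_1 → … → v_3 = j of Σ_t A[v_t][v_{t+1}]. For example, for (i, j) = (0, 2) we minimise over 9 possible intermediate vertex sequences; the minimum is 4, attained along the walk 0 → 0 → 1 → 2.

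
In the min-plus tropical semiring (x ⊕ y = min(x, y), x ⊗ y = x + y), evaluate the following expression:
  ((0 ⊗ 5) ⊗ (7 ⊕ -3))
((0 ⊗ 5) ⊗ (7 ⊕ -3)) = 2

Expand innermost to outermost. Recall ⊕ takes the minimum of its arguments and ⊗ takes their sum. Working out the expression ((0 ⊗ 5) ⊗ (7 ⊕ -3)) gives 2.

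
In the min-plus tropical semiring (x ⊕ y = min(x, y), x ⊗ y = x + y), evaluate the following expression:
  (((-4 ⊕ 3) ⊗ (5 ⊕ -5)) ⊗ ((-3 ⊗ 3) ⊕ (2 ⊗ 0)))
(((-4 ⊕ 3) ⊗ (5 ⊕ -5)) ⊗ ((-3 ⊗ 3) ⊕ (2 ⊗ 0))) = -9

Expand innermost to outermost. Recall ⊕ takes the minimum of its arguments and ⊗ takes their sum. Working out the expression (((-4 ⊕ 3) ⊗ (5 ⊕ -5)) ⊗ ((-3 ⊗ 3) ⊕ (2 ⊗ 0))) gives -9.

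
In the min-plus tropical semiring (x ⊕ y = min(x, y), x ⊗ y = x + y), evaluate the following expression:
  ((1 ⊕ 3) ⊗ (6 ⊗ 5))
((1 ⊕ 3) ⊗ (6 ⊗ 5)) = 12

Expand innermost to outermost. Recall ⊕ takes the minimum of its arguments and ⊗ takes their sum. Working out the expression ((1 ⊕ 3) ⊗ (6 ⊗ 5)) gives 12.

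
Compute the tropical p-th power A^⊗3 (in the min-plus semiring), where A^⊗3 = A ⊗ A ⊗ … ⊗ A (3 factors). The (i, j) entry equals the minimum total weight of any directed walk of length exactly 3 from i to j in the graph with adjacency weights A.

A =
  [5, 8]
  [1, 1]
A^⊗3 =
  [10, 10]
  [3, 3]

Each entry (A^⊗3)_ij equals the minimum over all length-3 walks i = v_0 → v_1 → … → v_3 = j of Σ_t A[v_t][v_{t+1}]. For example, for (i, j) = (0, 1) we minimise over 4 possible intermediate vertex sequences; the minimum is 10, attained along the walk 0 → 1 → 1 → 1.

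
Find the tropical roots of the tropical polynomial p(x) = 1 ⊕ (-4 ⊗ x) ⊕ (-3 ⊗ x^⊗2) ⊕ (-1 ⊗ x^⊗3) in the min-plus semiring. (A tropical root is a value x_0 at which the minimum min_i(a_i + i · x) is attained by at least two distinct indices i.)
Roots: {-2, -1, 5}

Each tropical root is a break point of the lower envelope of the lines y = a_i + i · x (there are 4 lines, with slopes 0, 1, ..., 3). Only the lines that attain the minimum somewhere contribute to roots; other lines are dominated. Here the surviving (envelope) indices are i = 3, i = 2, i = 1, i = 0.
Intersections between consecutive envelope lines give the roots: for adjacent envelope indices i < j the intersection is x = (a_i − a_j) / (j − i). Reading off the sorted break points: {-2, -1, 5}.
Verification: at each break x_0, at least two indices attain the minimum of min_i(a_i + i · x_0).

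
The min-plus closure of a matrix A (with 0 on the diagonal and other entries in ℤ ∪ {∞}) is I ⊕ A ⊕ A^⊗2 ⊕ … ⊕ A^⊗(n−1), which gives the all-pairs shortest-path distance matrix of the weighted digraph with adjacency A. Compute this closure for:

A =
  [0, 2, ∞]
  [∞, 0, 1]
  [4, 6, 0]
Closure =
  [0, 2, 3]
  [5, 0, 1]
  [4, 6, 0]

This is the Floyd-Warshall all-pairs shortest-path computation. For each intermediate vertex k = 0, 1, …, 2, update dist[i][j] ← min(dist[i][j], dist[i][k] + dist[k][j]). The final matrix gives, for each (i, j), the minimum total weight of any directed path from i to j (possibly empty when i = j).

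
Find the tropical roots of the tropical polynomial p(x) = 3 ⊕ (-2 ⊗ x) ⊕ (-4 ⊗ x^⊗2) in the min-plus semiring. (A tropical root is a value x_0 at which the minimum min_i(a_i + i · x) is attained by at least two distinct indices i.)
Roots: {2, 5}

Each tropical root is a break point of the lower envelope of the lines y = a_i + i · x (there are 3 lines, with slopes 0, 1, ..., 2). Only the lines that attain the minimum somewhere contribute to roots; other lines are dominated. Here the surviving (envelope) indices are i = 2, i = 1, i = 0.
Intersections between consecutive envelope lines give the roots: for adjacent envelope indices i < j the intersection is x = (a_i − a_j) / (j − i). Reading off the sorted break points: {2, 5}.
Verification: at each break x_0, at least two indices attain the minimum of min_i(a_i + i · x_0).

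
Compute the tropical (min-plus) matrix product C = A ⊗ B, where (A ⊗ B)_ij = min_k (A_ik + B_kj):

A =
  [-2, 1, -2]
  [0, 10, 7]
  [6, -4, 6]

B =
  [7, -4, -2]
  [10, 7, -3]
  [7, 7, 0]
A ⊗ B =
  [5, -6, -4]
  [7, -4, -2]
  [6, 2, -7]

Apply the min-plus product entry-by-entry:
  C[0][0] = min over k of (A[0][0] + B[0][0] = -2 + 7 = 5, A[0][1] + B[1][0] = 1 + 10 = 11, A[0][2] + B[2][0] = -2 + 7 = 5) = 5 (attained at k = 0)
  C[0][1] = min over k of (A[0][0] + B[0][1] = -2 + -4 = -6, A[0][1] + B[1][1] = 1 + 7 = 8, A[0][2] + B[2][1] = -2 + 7 = 5) = -6 (attained at k = 0)
  C[0][2] = min over k of (A[0][0] + B[0][2] = -2 + -2 = -4, A[0][1] + B[1][2] = 1 + -3 = -2, A[0][2] + B[2][2] = -2 + 0 = -2) = -4 (attained at k = 0)
  C[1][0] = min over k of (A[1][0] + B[0][0] = 0 + 7 = 7, A[1][1] + B[1][0] = 10 + 10 = 20, A[1][2] + B[2][0] = 7 + 7 = 14) = 7 (attained at k = 0)
  C[1][1] = min over k of (A[1][0] + B[0][1] = 0 + -4 = -4, A[1][1] + B[1][1] = 10 + 7 = 17, A[1][2] + B[2][1] = 7 + 7 = 14) = -4 (attained at k = 0)
  C[1][2] = min over k of (A[1][0] + B[0][2] = 0 + -2 = -2, A[1][1] + B[1][2] = 10 + -3 = 7, A[1][2] + B[2][2] = 7 + 0 = 7) = -2 (attained at k = 0)
  C[2][0] = min over k of (A[2][0] + B[0][0] = 6 + 7 = 13, A[2][1] + B[1][0] = -4 + 10 = 6, A[2][2] + B[2][0] = 6 + 7 = 13) = 6 (attained at k = 1)
  C[2][1] = min over k of (A[2][0] + B[0][1] = 6 + -4 = 2, A[2][1] + B[1][1] = -4 + 7 = 3, A[2][2] + B[2][1] = 6 + 7 = 13) = 2 (attained at k = 0)
  C[2][2] = min over k of (A[2][0] + B[0][2] = 6 + -2 = 4, A[2][1] + B[1][2] = -4 + -3 = -7, A[2][2] + B[2][2] = 6 + 0 = 6) = -7 (attained at k = 1)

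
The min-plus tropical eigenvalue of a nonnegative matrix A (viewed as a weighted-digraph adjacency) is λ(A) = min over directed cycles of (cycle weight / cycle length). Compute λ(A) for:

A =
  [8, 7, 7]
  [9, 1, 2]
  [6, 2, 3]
λ(A) = 1

Enumerate directed cycles and compute their means (weight / length). Sample:
  cycle 0 → 0: weight = 8, length = 1, mean = 8/1 ≈ 8.000
  cycle 1 → 1: weight = 1, length = 1, mean = 1/1 ≈ 1.000
  cycle 2 → 2: weight = 3, length = 1, mean = 3/1 ≈ 3.000
  cycle 0 → 1 → 0: weight = 16, length = 2, mean = 16/2 ≈ 8.000
  cycle 0 → 2 → 0: weight = 13, length = 2, mean = 13/2 ≈ 6.500
  cycle 1 → 0 → 1: weight = 16, length = 2, mean = 16/2 ≈ 8.000
Minimum mean = 1.000, attained e.g. along the cycle 1 → 1 with weight 1 and length 1. So λ(A) = 1/1 = 1.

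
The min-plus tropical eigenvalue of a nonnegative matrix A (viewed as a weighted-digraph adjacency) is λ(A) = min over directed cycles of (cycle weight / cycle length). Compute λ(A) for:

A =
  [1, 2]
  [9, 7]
λ(A) = 1

Enumerate directed cycles and compute their means (weight / length). Sample:
  cycle 0 → 0: weight = 1, length = 1, mean = 1/1 ≈ 1.000
  cycle 1 → 1: weight = 7, length = 1, mean = 7/1 ≈ 7.000
  cycle 0 → 1 → 0: weight = 11, length = 2, mean = 11/2 ≈ 5.500
  cycle 1 → 0 → 1: weight = 11, length = 2, mean = 11/2 ≈ 5.500
Minimum mean = 1.000, attained e.g. along the cycle 0 → 0 with weight 1 and length 1. So λ(A) = 1/1 = 1.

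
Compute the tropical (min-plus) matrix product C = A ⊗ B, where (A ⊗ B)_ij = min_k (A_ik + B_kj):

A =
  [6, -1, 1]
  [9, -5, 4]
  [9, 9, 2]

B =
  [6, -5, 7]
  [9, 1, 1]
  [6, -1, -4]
A ⊗ B =
  [7, 0, -3]
  [4, -4, -4]
  [8, 1, -2]

Apply the min-plus product entry-by-entry:
  C[0][0] = min over k of (A[0][0] + B[0][0] = 6 + 6 = 12, A[0][1] + B[1][0] = -1 + 9 = 8, A[0][2] + B[2][0] = 1 + 6 = 7) = 7 (attained at k = 2)
  C[0][1] = min over k of (A[0][0] + B[0][1] = 6 + -5 = 1, A[0][1] + B[1][1] = -1 + 1 = 0, A[0][2] + B[2][1] = 1 + -1 = 0) = 0 (attained at k = 1)
  C[0][2] = min over k of (A[0][0] + B[0][2] = 6 + 7 = 13, A[0][1] + B[1][2] = -1 + 1 = 0, A[0][2] + B[2][2] = 1 + -4 = -3) = -3 (attained at k = 2)
  C[1][0] = min over k of (A[1][0] + B[0][0] = 9 + 6 = 15, A[1][1] + B[1][0] = -5 + 9 = 4, A[1][2] + B[2][0] = 4 + 6 = 10) = 4 (attained at k = 1)
  C[1][1] = min over k of (A[1][0] + B[0][1] = 9 + -5 = 4, A[1][1] + B[1][1] = -5 + 1 = -4, A[1][2] + B[2][1] = 4 + -1 = 3) = -4 (attained at k = 1)
  C[1][2] = min over k of (A[1][0] + B[0][2] = 9 + 7 = 16, A[1][1] + B[1][2] = -5 + 1 = -4, A[1][2] + B[2][2] = 4 + -4 = 0) = -4 (attained at k = 1)
  C[2][0] = min over k of (A[2][0] + B[0][0] = 9 + 6 = 15, A[2][1] + B[1][0] = 9 + 9 = 18, A[2][2] + B[2][0] = 2 + 6 = 8) = 8 (attained at k = 2)
  C[2][1] = min over k of (A[2][0] + B[0][1] = 9 + -5 = 4, A[2][1] + B[1][1] = 9 + 1 = 10, A[2][2] + B[2][1] = 2 + -1 = 1) = 1 (attained at k = 2)
  C[2][2] = min over k of (A[2][0] + B[0][2] = 9 + 7 = 16, A[2][1] + B[1][2] = 9 + 1 = 10, A[2][2] + B[2][2] = 2 + -4 = -2) = -2 (attained at k = 2)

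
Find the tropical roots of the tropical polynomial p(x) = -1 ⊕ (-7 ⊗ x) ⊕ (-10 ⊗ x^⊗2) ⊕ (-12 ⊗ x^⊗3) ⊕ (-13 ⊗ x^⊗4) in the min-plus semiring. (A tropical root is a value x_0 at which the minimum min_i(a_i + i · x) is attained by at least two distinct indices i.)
Roots: {1, 2, 3, 6}

Each tropical root is a break point of the lower envelope of the lines y = a_i + i · x (there are 5 lines, with slopes 0, 1, ..., 4). Only the lines that attain the minimum somewhere contribute to roots; other lines are dominated. Here the surviving (envelope) indices are i = 4, i = 3, i = 2, i = 1, i = 0.
Intersections between consecutive envelope lines give the roots: for adjacent envelope indices i < j the intersection is x = (a_i − a_j) / (j − i). Reading off the sorted break points: {1, 2, 3, 6}.
Verification: at each break x_0, at least two indices attain the minimum of min_i(a_i + i · x_0).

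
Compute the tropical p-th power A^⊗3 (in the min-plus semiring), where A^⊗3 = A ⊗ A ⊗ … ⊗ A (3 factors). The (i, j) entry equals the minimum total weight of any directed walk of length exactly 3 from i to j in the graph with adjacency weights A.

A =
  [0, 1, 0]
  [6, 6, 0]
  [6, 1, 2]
A^⊗3 =
  [0, 1, 0]
  [6, 3, 1]
  [6, 2, 3]

Each entry (A^⊗3)_ij equals the minimum over all length-3 walks i = v_0 → v_1 → … → v_3 = j of Σ_t A[v_t][v_{t+1}]. For example, for (i, j) = (0, 2) we minimise over 9 possible intermediate vertex sequences; the minimum is 0, attained along the walk 0 → 0 → 0 → 2.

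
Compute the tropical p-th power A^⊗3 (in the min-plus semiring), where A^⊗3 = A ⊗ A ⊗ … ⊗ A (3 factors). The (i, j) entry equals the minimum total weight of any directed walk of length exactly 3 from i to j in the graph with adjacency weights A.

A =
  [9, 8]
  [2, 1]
A^⊗3 =
  [11, 10]
  [4, 3]

Each entry (A^⊗3)_ij equals the minimum over all length-3 walks i = v_0 → v_1 → … → v_3 = j of Σ_t A[v_t][v_{t+1}]. For example, for (i, j) = (0, 1) we minimise over 4 possible intermediate vertex sequences; the minimum is 10, attained along the walk 0 → 1 → 1 → 1.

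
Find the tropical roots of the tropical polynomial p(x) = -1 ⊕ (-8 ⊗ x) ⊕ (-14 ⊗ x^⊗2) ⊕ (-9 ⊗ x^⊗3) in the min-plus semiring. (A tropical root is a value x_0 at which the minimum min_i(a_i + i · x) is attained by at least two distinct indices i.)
Roots: {-5, 6, 7}

Each tropical root is a break point of the lower envelope of the lines y = a_i + i · x (there are 4 lines, with slopes 0, 1, ..., 3). Only the lines that attain the minimum somewhere contribute to roots; other lines are dominated. Here the surviving (envelope) indices are i = 3, i = 2, i = 1, i = 0.
Intersections between consecutive envelope lines give the roots: for adjacent envelope indices i < j the intersection is x = (a_i − a_j) / (j − i). Reading off the sorted break points: {-5, 6, 7}.
Verification: at each break x_0, at least two indices attain the minimum of min_i(a_i + i · x_0).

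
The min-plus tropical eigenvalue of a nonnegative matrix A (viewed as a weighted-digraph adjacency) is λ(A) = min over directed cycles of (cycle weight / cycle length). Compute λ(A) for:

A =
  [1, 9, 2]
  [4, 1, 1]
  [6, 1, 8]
λ(A) = 1

Enumerate directed cycles and compute their means (weight / length). Sample:
  cycle 0 → 0: weight = 1, length = 1, mean = 1/1 ≈ 1.000
  cycle 1 → 1: weight = 1, length = 1, mean = 1/1 ≈ 1.000
  cycle 2 → 2: weight = 8, length = 1, mean = 8/1 ≈ 8.000
  cycle 0 → 1 → 0: weight = 13, length = 2, mean = 13/2 ≈ 6.500
  cycle 0 → 2 → 0: weight = 8, length = 2, mean = 8/2 ≈ 4.000
  cycle 1 → 0 → 1: weight = 13, length = 2, mean = 13/2 ≈ 6.500
Minimum mean = 1.000, attained e.g. along the cycle 0 → 0 with weight 1 and length 1. So λ(A) = 1/1 = 1.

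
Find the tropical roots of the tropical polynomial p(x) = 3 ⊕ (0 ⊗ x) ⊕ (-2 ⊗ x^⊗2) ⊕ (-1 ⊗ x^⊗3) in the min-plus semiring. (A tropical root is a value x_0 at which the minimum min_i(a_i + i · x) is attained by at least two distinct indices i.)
Roots: {-1, 2, 3}

Each tropical root is a break point of the lower envelope of the lines y = a_i + i · x (there are 4 lines, with slopes 0, 1, ..., 3). Only the lines that attain the minimum somewhere contribute to roots; other lines are dominated. Here the surviving (envelope) indices are i = 3, i = 2, i = 1, i = 0.
Intersections between consecutive envelope lines give the roots: for adjacent envelope indices i < j the intersection is x = (a_i − a_j) / (j − i). Reading off the sorted break points: {-1, 2, 3}.
Verification: at each break x_0, at least two indices attain the minimum of min_i(a_i + i · x_0).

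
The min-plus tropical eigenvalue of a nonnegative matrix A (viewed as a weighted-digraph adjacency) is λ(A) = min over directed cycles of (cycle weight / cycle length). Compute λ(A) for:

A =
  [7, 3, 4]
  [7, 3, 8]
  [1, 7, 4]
λ(A) = 5/2

Enumerate directed cycles and compute their means (weight / length). Sample:
  cycle 0 → 0: weight = 7, length = 1, mean = 7/1 ≈ 7.000
  cycle 1 → 1: weight = 3, length = 1, mean = 3/1 ≈ 3.000
  cycle 2 → 2: weight = 4, length = 1, mean = 4/1 ≈ 4.000
  cycle 0 → 1 → 0: weight = 10, length = 2, mean = 10/2 ≈ 5.000
  cycle 0 → 2 → 0: weight = 5, length = 2, mean = 5/2 ≈ 2.500
  cycle 1 → 0 → 1: weight = 10, length = 2, mean = 10/2 ≈ 5.000
Minimum mean = 2.500, attained e.g. along the cycle 0 → 2 → 0 with weight 5 and length 2. So λ(A) = 5/2 = 5/2.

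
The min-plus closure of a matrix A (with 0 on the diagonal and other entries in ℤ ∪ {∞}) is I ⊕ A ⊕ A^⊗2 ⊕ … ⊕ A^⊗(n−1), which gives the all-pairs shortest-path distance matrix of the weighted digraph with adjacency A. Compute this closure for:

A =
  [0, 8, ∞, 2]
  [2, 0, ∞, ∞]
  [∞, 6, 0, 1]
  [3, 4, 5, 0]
Closure =
  [0, 6, 7, 2]
  [2, 0, 9, 4]
  [4, 5, 0, 1]
  [3, 4, 5, 0]

This is the Floyd-Warshall all-pairs shortest-path computation. For each intermediate vertex k = 0, 1, …, 3, update dist[i][j] ← min(dist[i][j], dist[i][k] + dist[k][j]). The final matrix gives, for each (i, j), the minimum total weight of any directed path from i to j (possibly empty when i = j).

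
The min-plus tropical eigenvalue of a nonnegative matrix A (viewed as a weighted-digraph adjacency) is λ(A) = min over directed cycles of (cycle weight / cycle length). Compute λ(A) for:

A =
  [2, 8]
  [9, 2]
λ(A) = 2

Enumerate directed cycles and compute their means (weight / length). Sample:
  cycle 0 → 0: weight = 2, length = 1, mean = 2/1 ≈ 2.000
  cycle 1 → 1: weight = 2, length = 1, mean = 2/1 ≈ 2.000
  cycle 0 → 1 → 0: weight = 17, length = 2, mean = 17/2 ≈ 8.500
  cycle 1 → 0 → 1: weight = 17, length = 2, mean = 17/2 ≈ 8.500
Minimum mean = 2.000, attained e.g. along the cycle 0 → 0 with weight 2 and length 1. So λ(A) = 2/1 = 2.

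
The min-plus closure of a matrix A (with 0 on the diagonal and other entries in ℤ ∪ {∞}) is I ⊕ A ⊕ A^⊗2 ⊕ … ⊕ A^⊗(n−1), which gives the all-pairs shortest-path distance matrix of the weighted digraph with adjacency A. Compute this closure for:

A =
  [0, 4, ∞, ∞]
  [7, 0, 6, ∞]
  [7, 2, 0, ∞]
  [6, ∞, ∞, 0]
Closure =
  [0, 4, 10, ∞]
  [7, 0, 6, ∞]
  [7, 2, 0, ∞]
  [6, 10, 16, 0]

This is the Floyd-Warshall all-pairs shortest-path computation. For each intermediate vertex k = 0, 1, …, 3, update dist[i][j] ← min(dist[i][j], dist[i][k] + dist[k][j]). The final matrix gives, for each (i, j), the minimum total weight of any directed path from i to j (possibly empty when i = j).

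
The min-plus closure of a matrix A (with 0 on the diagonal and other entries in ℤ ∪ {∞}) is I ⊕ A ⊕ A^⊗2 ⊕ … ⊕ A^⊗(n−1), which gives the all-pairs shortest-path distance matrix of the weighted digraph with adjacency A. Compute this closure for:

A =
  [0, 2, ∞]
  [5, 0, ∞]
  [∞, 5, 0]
Closure =
  [0, 2, ∞]
  [5, 0, ∞]
  [10, 5, 0]

This is the Floyd-Warshall all-pairs shortest-path computation. For each intermediate vertex k = 0, 1, …, 2, update dist[i][j] ← min(dist[i][j], dist[i][k] + dist[k][j]). The final matrix gives, for each (i, j), the minimum total weight of any directed path from i to j (possibly empty when i = j).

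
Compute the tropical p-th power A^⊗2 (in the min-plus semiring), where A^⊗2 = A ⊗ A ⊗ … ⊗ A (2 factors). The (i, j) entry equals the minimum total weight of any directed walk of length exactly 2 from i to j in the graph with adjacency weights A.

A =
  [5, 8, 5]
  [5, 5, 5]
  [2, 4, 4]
A^⊗2 =
  [7, 9, 9]
  [7, 9, 9]
  [6, 8, 7]

Each entry (A^⊗2)_ij equals the minimum over all length-2 walks i = v_0 → v_1 → … → v_2 = j of Σ_t A[v_t][v_{t+1}]. For example, for (i, j) = (0, 2) we minimise over 3 possible intermediate vertex sequences; the minimum is 9, attained along the walk 0 → 2 → 2.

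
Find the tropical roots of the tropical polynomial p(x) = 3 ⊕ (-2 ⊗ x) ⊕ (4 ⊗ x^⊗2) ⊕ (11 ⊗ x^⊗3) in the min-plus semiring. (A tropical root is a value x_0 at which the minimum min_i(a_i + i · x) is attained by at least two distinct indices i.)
Roots: {-7, -6, 5}

Each tropical root is a break point of the lower envelope of the lines y = a_i + i · x (there are 4 lines, with slopes 0, 1, ..., 3). Only the lines that attain the minimum somewhere contribute to roots; other lines are dominated. Here the surviving (envelope) indices are i = 3, i = 2, i = 1, i = 0.
Intersections between consecutive envelope lines give the roots: for adjacent envelope indices i < j the intersection is x = (a_i − a_j) / (j − i). Reading off the sorted break points: {-7, -6, 5}.
Verification: at each break x_0, at least two indices attain the minimum of min_i(a_i + i · x_0).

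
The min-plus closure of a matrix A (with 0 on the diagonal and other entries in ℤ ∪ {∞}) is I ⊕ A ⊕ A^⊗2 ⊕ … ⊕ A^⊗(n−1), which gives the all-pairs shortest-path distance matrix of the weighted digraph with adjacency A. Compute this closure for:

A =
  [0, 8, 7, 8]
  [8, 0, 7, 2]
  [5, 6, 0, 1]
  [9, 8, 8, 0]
Closure =
  [0, 8, 7, 8]
  [8, 0, 7, 2]
  [5, 6, 0, 1]
  [9, 8, 8, 0]

This is the Floyd-Warshall all-pairs shortest-path computation. For each intermediate vertex k = 0, 1, …, 3, update dist[i][j] ← min(dist[i][j], dist[i][k] + dist[k][j]). The final matrix gives, for each (i, j), the minimum total weight of any directed path from i to j (possibly empty when i = j).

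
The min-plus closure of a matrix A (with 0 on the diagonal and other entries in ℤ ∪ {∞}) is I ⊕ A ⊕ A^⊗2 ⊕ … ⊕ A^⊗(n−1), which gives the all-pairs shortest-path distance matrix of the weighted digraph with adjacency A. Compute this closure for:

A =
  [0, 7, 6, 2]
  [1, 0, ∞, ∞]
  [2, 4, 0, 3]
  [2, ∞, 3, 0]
Closure =
  [0, 7, 5, 2]
  [1, 0, 6, 3]
  [2, 4, 0, 3]
  [2, 7, 3, 0]

This is the Floyd-Warshall all-pairs shortest-path computation. For each intermediate vertex k = 0, 1, …, 3, update dist[i][j] ← min(dist[i][j], dist[i][k] + dist[k][j]). The final matrix gives, for each (i, j), the minimum total weight of any directed path from i to j (possibly empty when i = j).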